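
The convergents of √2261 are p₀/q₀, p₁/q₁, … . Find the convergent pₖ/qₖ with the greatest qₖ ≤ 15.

√2261 = [47; 1, 1, 4, 1, 1, 94, …] (period length 6).
Convergents:
  p_0/q_0 = 47/1
  p_1/q_1 = 48/1
  p_2/q_2 = 95/2
  p_3/q_3 = 428/9
  p_4/q_4 = 523/11
  p_5/q_5 = 951/20
q_4 = 11 ≤ 15 < 20 = q_5, so the answer is 523/11.

523/11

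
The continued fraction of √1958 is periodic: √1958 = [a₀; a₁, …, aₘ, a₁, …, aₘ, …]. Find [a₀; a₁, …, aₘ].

a₀ = ⌊√1958⌋ = 44.
With m₀=0, d₀=1 and mₖ₊₁ = dₖaₖ − mₖ, dₖ₊₁ = (n − mₖ₊₁²)/dₖ, aₖ₊₁ = ⌊(a₀+mₖ₊₁)/dₖ₊₁⌋:
  k=1: m=44, d=22, a=4
  k=2: m=44, d=1, a=88
d=1 and a=2a₀=88 at k=2, so the next step gives (m, d) = (44, 22) again — its k=1 value — and the period has length 2.

[44; 4, 88]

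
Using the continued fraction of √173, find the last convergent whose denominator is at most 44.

√173 = [13; 6, 1, 1, 6, 26, …] (period length 5).
Convergents:
  p_0/q_0 = 13/1
  p_1/q_1 = 79/6
  p_2/q_2 = 92/7
  p_3/q_3 = 171/13
  p_4/q_4 = 1118/85
q_3 = 13 ≤ 44 < 85 = q_4, so the answer is 171/13.

171/13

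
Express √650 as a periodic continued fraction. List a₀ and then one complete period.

a₀ = ⌊√650⌋ = 25.
With m₀=0, d₀=1 and mₖ₊₁ = dₖaₖ − mₖ, dₖ₊₁ = (n − mₖ₊₁²)/dₖ, aₖ₊₁ = ⌊(a₀+mₖ₊₁)/dₖ₊₁⌋:
  k=1: m=25, d=25, a=2
  k=2: m=25, d=1, a=50
d=1 and a=2a₀=50 at k=2, so the next step gives (m, d) = (25, 25) again — its k=1 value — and the period has length 2.

[25; 2, 50]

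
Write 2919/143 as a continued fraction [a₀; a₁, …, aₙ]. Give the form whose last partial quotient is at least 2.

[20; 2, 2, 2, 1, 3, 2]

2919 = 20·143 + 59
143 = 2·59 + 25
59 = 2·25 + 9
25 = 2·9 + 7
9 = 1·7 + 2
7 = 3·2 + 1
2 = 2·1 + 0  (stop)
So 2919/143 = [20; 2, 2, 2, 1, 3, 2].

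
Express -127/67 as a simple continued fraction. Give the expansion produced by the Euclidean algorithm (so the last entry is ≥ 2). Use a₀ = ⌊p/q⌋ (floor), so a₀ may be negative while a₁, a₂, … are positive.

-127 = -2×67 + 7
67 = 9×7 + 4
7 = 1×4 + 3
4 = 1×3 + 1
3 = 3×1 + 0  (stop)
So -127/67 = [-2; 9, 1, 1, 3].

[-2; 9, 1, 1, 3]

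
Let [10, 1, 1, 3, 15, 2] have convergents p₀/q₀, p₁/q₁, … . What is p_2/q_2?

21/2

Using pₖ = aₖpₖ₋₁ + pₖ₋₂, qₖ = aₖqₖ₋₁ + qₖ₋₂ (with p₋₁=1, p₋₂=0, q₋₁=0, q₋₂=1):
  k=0: a=10, p=10, q=1
  k=1: a=1, p=11, q=1
  k=2: a=1, p=21, q=2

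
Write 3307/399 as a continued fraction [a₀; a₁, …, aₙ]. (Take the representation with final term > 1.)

3307 = 8×399 + 115
399 = 3×115 + 54
115 = 2×54 + 7
54 = 7×7 + 5
7 = 1×5 + 2
5 = 2×2 + 1
2 = 2×1 + 0  (stop)
So 3307/399 = [8; 3, 2, 7, 1, 2, 2].

[8; 3, 2, 7, 1, 2, 2]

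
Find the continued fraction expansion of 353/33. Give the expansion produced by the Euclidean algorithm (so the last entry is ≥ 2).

353 = 10×33 + 23
33 = 1×23 + 10
23 = 2×10 + 3
10 = 3×3 + 1
3 = 3×1 + 0  (stop)
So 353/33 = [10; 1, 2, 3, 3].

[10; 1, 2, 3, 3]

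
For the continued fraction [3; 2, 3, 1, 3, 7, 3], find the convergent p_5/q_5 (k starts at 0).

850/247

Using pₖ = aₖpₖ₋₁ + pₖ₋₂, qₖ = aₖqₖ₋₁ + qₖ₋₂ (with p₋₁=1, p₋₂=0, q₋₁=0, q₋₂=1):
  k=0: a=3, p=3, q=1
  k=1: a=2, p=7, q=2
  k=2: a=3, p=24, q=7
  k=3: a=1, p=31, q=9
  k=4: a=3, p=117, q=34
  k=5: a=7, p=850, q=247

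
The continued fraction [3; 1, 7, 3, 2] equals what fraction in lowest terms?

Using pₖ = aₖpₖ₋₁ + pₖ₋₂ and qₖ = aₖqₖ₋₁ + qₖ₋₂:
  k=0: a=3, p=3, q=1
  k=1: a=1, p=4, q=1
  k=2: a=7, p=31, q=8
  k=3: a=3, p=97, q=25
  k=4: a=2, p=225, q=58

225/58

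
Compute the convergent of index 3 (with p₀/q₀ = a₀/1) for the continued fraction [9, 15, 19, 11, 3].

Using pₖ = aₖpₖ₋₁ + pₖ₋₂, qₖ = aₖqₖ₋₁ + qₖ₋₂ (with p₋₁=1, p₋₂=0, q₋₁=0, q₋₂=1):
  k=0: a=9, p=9, q=1
  k=1: a=15, p=136, q=15
  k=2: a=19, p=2593, q=286
  k=3: a=11, p=28659, q=3161

28659/3161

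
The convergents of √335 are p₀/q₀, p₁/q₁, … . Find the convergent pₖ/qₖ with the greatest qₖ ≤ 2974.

21927/1198

√335 = [18; 3, 3, 3, 36, …] (period length 4).
Convergents:
  p_0/q_0 = 18/1
  p_1/q_1 = 55/3
  p_2/q_2 = 183/10
  p_3/q_3 = 604/33
  p_4/q_4 = 21927/1198
  p_5/q_5 = 66385/3627
q_4 = 1198 ≤ 2974 < 3627 = q_5, so the answer is 21927/1198.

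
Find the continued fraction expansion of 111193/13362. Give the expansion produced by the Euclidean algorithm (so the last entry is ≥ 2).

111193 = 8*13362 + 4297
13362 = 3*4297 + 471
4297 = 9*471 + 58
471 = 8*58 + 7
58 = 8*7 + 2
7 = 3*2 + 1
2 = 2*1 + 0  (stop)
So 111193/13362 = [8; 3, 9, 8, 8, 3, 2].

[8; 3, 9, 8, 8, 3, 2]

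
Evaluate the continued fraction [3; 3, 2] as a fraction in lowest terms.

Using pₖ = aₖpₖ₋₁ + pₖ₋₂ and qₖ = aₖqₖ₋₁ + qₖ₋₂:
  k=0: a=3, p=3, q=1
  k=1: a=3, p=10, q=3
  k=2: a=2, p=23, q=7

23/7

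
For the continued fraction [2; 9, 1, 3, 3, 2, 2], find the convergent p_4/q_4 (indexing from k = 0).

Using pₖ = aₖpₖ₋₁ + pₖ₋₂, qₖ = aₖqₖ₋₁ + qₖ₋₂ (with p₋₁=1, p₋₂=0, q₋₁=0, q₋₂=1):
  k=0: a=2, p=2, q=1
  k=1: a=9, p=19, q=9
  k=2: a=1, p=21, q=10
  k=3: a=3, p=82, q=39
  k=4: a=3, p=267, q=127

267/127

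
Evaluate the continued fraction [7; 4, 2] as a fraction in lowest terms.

65/9

Fold from the inside: start with 2/1.
  4 + 1/2 = 9/2
  7 + 2/9 = 65/9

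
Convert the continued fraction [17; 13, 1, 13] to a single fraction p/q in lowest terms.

Using pₖ = aₖpₖ₋₁ + pₖ₋₂ and qₖ = aₖqₖ₋₁ + qₖ₋₂:
  k=0: a=17, p=17, q=1
  k=1: a=13, p=222, q=13
  k=2: a=1, p=239, q=14
  k=3: a=13, p=3329, q=195

3329/195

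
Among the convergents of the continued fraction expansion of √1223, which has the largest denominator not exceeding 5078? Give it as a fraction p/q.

85645/2449

√1223 = [34; 1, 33, 1, 68, …] (period length 4).
Convergents:
  p_0/q_0 = 34/1
  p_1/q_1 = 35/1
  p_2/q_2 = 1189/34
  p_3/q_3 = 1224/35
  p_4/q_4 = 84421/2414
  p_5/q_5 = 85645/2449
  p_6/q_6 = 2910706/83231
q_5 = 2449 ≤ 5078 < 83231 = q_6, so the answer is 85645/2449.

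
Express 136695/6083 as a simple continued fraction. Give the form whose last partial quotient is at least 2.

136695 = 22·6083 + 2869
6083 = 2·2869 + 345
2869 = 8·345 + 109
345 = 3·109 + 18
109 = 6·18 + 1
18 = 18·1 + 0  (stop)
So 136695/6083 = [22; 2, 8, 3, 6, 18].

[22; 2, 8, 3, 6, 18]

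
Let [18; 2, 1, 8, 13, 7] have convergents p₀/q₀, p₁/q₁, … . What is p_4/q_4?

Using pₖ = aₖpₖ₋₁ + pₖ₋₂, qₖ = aₖqₖ₋₁ + qₖ₋₂ (with p₋₁=1, p₋₂=0, q₋₁=0, q₋₂=1):
  k=0: a=18, p=18, q=1
  k=1: a=2, p=37, q=2
  k=2: a=1, p=55, q=3
  k=3: a=8, p=477, q=26
  k=4: a=13, p=6256, q=341

6256/341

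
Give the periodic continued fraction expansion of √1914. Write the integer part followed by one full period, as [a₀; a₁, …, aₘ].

[43; 1, 2, 1, 86]

a₀ = ⌊√1914⌋ = 43.
With m₀=0, d₀=1 and mₖ₊₁ = dₖaₖ − mₖ, dₖ₊₁ = (n − mₖ₊₁²)/dₖ, aₖ₊₁ = ⌊(a₀+mₖ₊₁)/dₖ₊₁⌋:
  k=1: m=43, d=65, a=1
  k=2: m=22, d=22, a=2
  k=3: m=22, d=65, a=1
  k=4: m=43, d=1, a=86
d=1 and a=2a₀=86 at k=4, so the next step gives (m, d) = (43, 65) again — its k=1 value — and the period has length 4.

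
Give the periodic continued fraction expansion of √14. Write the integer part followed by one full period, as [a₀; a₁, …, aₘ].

[3; 1, 2, 1, 6]

a₀ = ⌊√14⌋ = 3.
With m₀=0, d₀=1 and mₖ₊₁ = dₖaₖ − mₖ, dₖ₊₁ = (n − mₖ₊₁²)/dₖ, aₖ₊₁ = ⌊(a₀+mₖ₊₁)/dₖ₊₁⌋:
  k=1: m=3, d=5, a=1
  k=2: m=2, d=2, a=2
  k=3: m=2, d=5, a=1
  k=4: m=3, d=1, a=6
d=1 and a=2a₀=6 at k=4, so the next step gives (m, d) = (3, 5) again — its k=1 value — and the period has length 4.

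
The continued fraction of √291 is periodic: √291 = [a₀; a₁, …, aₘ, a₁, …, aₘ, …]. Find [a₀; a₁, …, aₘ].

[17; 17, 34]

a₀ = ⌊√291⌋ = 17.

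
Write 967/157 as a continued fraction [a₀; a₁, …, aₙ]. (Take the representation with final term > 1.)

[6; 6, 3, 1, 1, 3]

967 = 6·157 + 25
157 = 6·25 + 7
25 = 3·7 + 4
7 = 1·4 + 3
4 = 1·3 + 1
3 = 3·1 + 0  (stop)
So 967/157 = [6; 6, 3, 1, 1, 3].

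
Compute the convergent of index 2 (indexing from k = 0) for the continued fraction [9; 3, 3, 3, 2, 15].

Using pₖ = aₖpₖ₋₁ + pₖ₋₂, qₖ = aₖqₖ₋₁ + qₖ₋₂ (with p₋₁=1, p₋₂=0, q₋₁=0, q₋₂=1):
  k=0: a=9, p=9, q=1
  k=1: a=3, p=28, q=3
  k=2: a=3, p=93, q=10

93/10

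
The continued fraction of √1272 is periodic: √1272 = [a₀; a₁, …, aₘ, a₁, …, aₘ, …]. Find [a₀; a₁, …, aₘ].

a₀ = ⌊√1272⌋ = 35.
With m₀=0, d₀=1 and mₖ₊₁ = dₖaₖ − mₖ, dₖ₊₁ = (n − mₖ₊₁²)/dₖ, aₖ₊₁ = ⌊(a₀+mₖ₊₁)/dₖ₊₁⌋:
  k=1: m=35, d=47, a=1
  k=2: m=12, d=24, a=1
  k=3: m=12, d=47, a=1
  k=4: m=35, d=1, a=70
d=1 and a=2a₀=70 at k=4, so the next step gives (m, d) = (35, 47) again — its k=1 value — and the period has length 4.

[35; 1, 1, 1, 70]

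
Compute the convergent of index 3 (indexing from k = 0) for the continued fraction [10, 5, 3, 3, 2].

540/53

Using pₖ = aₖpₖ₋₁ + pₖ₋₂, qₖ = aₖqₖ₋₁ + qₖ₋₂ (with p₋₁=1, p₋₂=0, q₋₁=0, q₋₂=1):
  k=0: a=10, p=10, q=1
  k=1: a=5, p=51, q=5
  k=2: a=3, p=163, q=16
  k=3: a=3, p=540, q=53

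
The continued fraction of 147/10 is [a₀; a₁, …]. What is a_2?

147 = 14·10 + 7   →  a_0 = 14
10 = 1·7 + 3   →  a_1 = 1
7 = 2·3 + 1   →  a_2 = 2

2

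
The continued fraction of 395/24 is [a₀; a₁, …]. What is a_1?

395 = 16·24 + 11   →  a_0 = 16
24 = 2·11 + 2   →  a_1 = 2

2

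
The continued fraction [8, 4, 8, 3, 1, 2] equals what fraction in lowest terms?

Using pₖ = aₖpₖ₋₁ + pₖ₋₂ and qₖ = aₖqₖ₋₁ + qₖ₋₂:
  k=0: a=8, p=8, q=1
  k=1: a=4, p=33, q=4
  k=2: a=8, p=272, q=33
  k=3: a=3, p=849, q=103
  k=4: a=1, p=1121, q=136
  k=5: a=2, p=3091, q=375

3091/375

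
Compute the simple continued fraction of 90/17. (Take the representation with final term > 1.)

[5; 3, 2, 2]

90 = 5*17 + 5
17 = 3*5 + 2
5 = 2*2 + 1
2 = 2*1 + 0  (stop)
So 90/17 = [5; 3, 2, 2].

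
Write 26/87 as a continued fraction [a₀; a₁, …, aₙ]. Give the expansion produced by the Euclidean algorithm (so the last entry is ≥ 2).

[0; 3, 2, 1, 8]

26 = 0·87 + 26
87 = 3·26 + 9
26 = 2·9 + 8
9 = 1·8 + 1
8 = 8·1 + 0  (stop)
So 26/87 = [0; 3, 2, 1, 8].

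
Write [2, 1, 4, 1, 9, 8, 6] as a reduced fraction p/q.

8285/2927

Using pₖ = aₖpₖ₋₁ + pₖ₋₂ and qₖ = aₖqₖ₋₁ + qₖ₋₂:
  k=0: a=2, p=2, q=1
  k=1: a=1, p=3, q=1
  k=2: a=4, p=14, q=5
  k=3: a=1, p=17, q=6
  k=4: a=9, p=167, q=59
  k=5: a=8, p=1353, q=478
  k=6: a=6, p=8285, q=2927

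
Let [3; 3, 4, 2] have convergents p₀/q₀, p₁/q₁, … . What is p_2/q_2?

Using pₖ = aₖpₖ₋₁ + pₖ₋₂, qₖ = aₖqₖ₋₁ + qₖ₋₂ (with p₋₁=1, p₋₂=0, q₋₁=0, q₋₂=1):
  k=0: a=3, p=3, q=1
  k=1: a=3, p=10, q=3
  k=2: a=4, p=43, q=13

43/13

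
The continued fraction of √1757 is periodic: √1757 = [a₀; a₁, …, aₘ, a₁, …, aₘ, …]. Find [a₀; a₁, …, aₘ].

[41; 1, 10, 1, 82]

a₀ = ⌊√1757⌋ = 41.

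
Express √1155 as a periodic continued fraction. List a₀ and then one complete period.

a₀ = ⌊√1155⌋ = 33.
With m₀=0, d₀=1 and mₖ₊₁ = dₖaₖ − mₖ, dₖ₊₁ = (n − mₖ₊₁²)/dₖ, aₖ₊₁ = ⌊(a₀+mₖ₊₁)/dₖ₊₁⌋:
  k=1: m=33, d=66, a=1
  k=2: m=33, d=1, a=66
d=1 and a=2a₀=66 at k=2, so the next step gives (m, d) = (33, 66) again — its k=1 value — and the period has length 2.

[33; 1, 66]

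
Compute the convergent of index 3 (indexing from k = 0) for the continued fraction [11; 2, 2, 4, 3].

251/22

Using pₖ = aₖpₖ₋₁ + pₖ₋₂, qₖ = aₖqₖ₋₁ + qₖ₋₂ (with p₋₁=1, p₋₂=0, q₋₁=0, q₋₂=1):
  k=0: a=11, p=11, q=1
  k=1: a=2, p=23, q=2
  k=2: a=2, p=57, q=5
  k=3: a=4, p=251, q=22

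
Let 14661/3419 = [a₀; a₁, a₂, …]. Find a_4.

14661 = 4·3419 + 985   →  a_0 = 4
3419 = 3·985 + 464   →  a_1 = 3
985 = 2·464 + 57   →  a_2 = 2
464 = 8·57 + 8   →  a_3 = 8
57 = 7·8 + 1   →  a_4 = 7

7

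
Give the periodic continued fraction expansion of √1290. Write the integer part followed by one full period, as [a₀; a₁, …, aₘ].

a₀ = ⌊√1290⌋ = 35.
With m₀=0, d₀=1 and mₖ₊₁ = dₖaₖ − mₖ, dₖ₊₁ = (n − mₖ₊₁²)/dₖ, aₖ₊₁ = ⌊(a₀+mₖ₊₁)/dₖ₊₁⌋:
  k=1: m=35, d=65, a=1
  k=2: m=30, d=6, a=10
  k=3: m=30, d=65, a=1
  k=4: m=35, d=1, a=70
d=1 and a=2a₀=70 at k=4, so the next step gives (m, d) = (35, 65) again — its k=1 value — and the period has length 4.

[35; 1, 10, 1, 70]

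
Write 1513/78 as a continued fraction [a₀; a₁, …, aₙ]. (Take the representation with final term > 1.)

[19; 2, 1, 1, 15]

1513 = 19*78 + 31
78 = 2*31 + 16
31 = 1*16 + 15
16 = 1*15 + 1
15 = 15*1 + 0  (stop)
So 1513/78 = [19; 2, 1, 1, 15].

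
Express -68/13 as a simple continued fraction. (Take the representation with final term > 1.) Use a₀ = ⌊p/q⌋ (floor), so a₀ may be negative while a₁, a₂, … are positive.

[-6; 1, 3, 3]

-68 = -6*13 + 10
13 = 1*10 + 3
10 = 3*3 + 1
3 = 3*1 + 0  (stop)
So -68/13 = [-6; 1, 3, 3].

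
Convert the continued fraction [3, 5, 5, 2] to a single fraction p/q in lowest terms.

Fold from the inside: start with 2/1.
  5 + 1/2 = 11/2
  5 + 2/11 = 57/11
  3 + 11/57 = 182/57

182/57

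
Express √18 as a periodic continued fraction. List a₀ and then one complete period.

[4; 4, 8]

a₀ = ⌊√18⌋ = 4.
With m₀=0, d₀=1 and mₖ₊₁ = dₖaₖ − mₖ, dₖ₊₁ = (n − mₖ₊₁²)/dₖ, aₖ₊₁ = ⌊(a₀+mₖ₊₁)/dₖ₊₁⌋:
  k=1: m=4, d=2, a=4
  k=2: m=4, d=1, a=8
d=1 and a=2a₀=8 at k=2, so the next step gives (m, d) = (4, 2) again — its k=1 value — and the period has length 2.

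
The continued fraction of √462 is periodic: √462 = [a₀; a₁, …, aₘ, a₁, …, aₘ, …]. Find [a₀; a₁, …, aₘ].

[21; 2, 42]

a₀ = ⌊√462⌋ = 21.
With m₀=0, d₀=1 and mₖ₊₁ = dₖaₖ − mₖ, dₖ₊₁ = (n − mₖ₊₁²)/dₖ, aₖ₊₁ = ⌊(a₀+mₖ₊₁)/dₖ₊₁⌋:
  k=1: m=21, d=21, a=2
  k=2: m=21, d=1, a=42
d=1 and a=2a₀=42 at k=2, so the next step gives (m, d) = (21, 21) again — its k=1 value — and the period has length 2.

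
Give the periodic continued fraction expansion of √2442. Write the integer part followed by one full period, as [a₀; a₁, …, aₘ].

[49; 2, 2, 2, 98]

a₀ = ⌊√2442⌋ = 49.
With m₀=0, d₀=1 and mₖ₊₁ = dₖaₖ − mₖ, dₖ₊₁ = (n − mₖ₊₁²)/dₖ, aₖ₊₁ = ⌊(a₀+mₖ₊₁)/dₖ₊₁⌋:
  k=1: m=49, d=41, a=2
  k=2: m=33, d=33, a=2
  k=3: m=33, d=41, a=2
  k=4: m=49, d=1, a=98
d=1 and a=2a₀=98 at k=4, so the next step gives (m, d) = (49, 41) again — its k=1 value — and the period has length 4.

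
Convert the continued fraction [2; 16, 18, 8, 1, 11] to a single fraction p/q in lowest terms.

Fold from the inside: start with 11/1.
  1 + 1/11 = 12/11
  8 + 11/12 = 107/12
  18 + 12/107 = 1938/107
  16 + 107/1938 = 31115/1938
  2 + 1938/31115 = 64168/31115

64168/31115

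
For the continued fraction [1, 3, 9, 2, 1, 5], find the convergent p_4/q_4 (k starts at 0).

115/87

Using pₖ = aₖpₖ₋₁ + pₖ₋₂, qₖ = aₖqₖ₋₁ + qₖ₋₂ (with p₋₁=1, p₋₂=0, q₋₁=0, q₋₂=1):
  k=0: a=1, p=1, q=1
  k=1: a=3, p=4, q=3
  k=2: a=9, p=37, q=28
  k=3: a=2, p=78, q=59
  k=4: a=1, p=115, q=87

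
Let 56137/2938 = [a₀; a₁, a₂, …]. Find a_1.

56137 = 19·2938 + 315   →  a_0 = 19
2938 = 9·315 + 103   →  a_1 = 9

9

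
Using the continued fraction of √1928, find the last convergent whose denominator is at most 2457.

√1928 = [43; 1, 9, 1, 86, …] (period length 4).
Convergents:
  p_0/q_0 = 43/1
  p_1/q_1 = 44/1
  p_2/q_2 = 439/10
  p_3/q_3 = 483/11
  p_4/q_4 = 41977/956
  p_5/q_5 = 42460/967
  p_6/q_6 = 424117/9659
q_5 = 967 ≤ 2457 < 9659 = q_6, so the answer is 42460/967.

42460/967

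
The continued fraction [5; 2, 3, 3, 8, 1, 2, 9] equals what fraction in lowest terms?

31439/5785

Fold from the inside: start with 9/1.
  2 + 1/9 = 19/9
  1 + 9/19 = 28/19
  8 + 19/28 = 243/28
  3 + 28/243 = 757/243
  3 + 243/757 = 2514/757
  2 + 757/2514 = 5785/2514
  5 + 2514/5785 = 31439/5785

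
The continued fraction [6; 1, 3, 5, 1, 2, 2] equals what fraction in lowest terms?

Fold from the inside: start with 2/1.
  2 + 1/2 = 5/2
  1 + 2/5 = 7/5
  5 + 5/7 = 40/7
  3 + 7/40 = 127/40
  1 + 40/127 = 167/127
  6 + 127/167 = 1129/167

1129/167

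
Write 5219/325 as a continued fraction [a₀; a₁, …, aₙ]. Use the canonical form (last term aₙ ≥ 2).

[16; 17, 9, 2]

5219 = 16·325 + 19
325 = 17·19 + 2
19 = 9·2 + 1
2 = 2·1 + 0  (stop)
So 5219/325 = [16; 17, 9, 2].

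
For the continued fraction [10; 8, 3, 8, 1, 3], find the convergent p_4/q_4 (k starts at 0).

2358/233

Using pₖ = aₖpₖ₋₁ + pₖ₋₂, qₖ = aₖqₖ₋₁ + qₖ₋₂ (with p₋₁=1, p₋₂=0, q₋₁=0, q₋₂=1):
  k=0: a=10, p=10, q=1
  k=1: a=8, p=81, q=8
  k=2: a=3, p=253, q=25
  k=3: a=8, p=2105, q=208
  k=4: a=1, p=2358, q=233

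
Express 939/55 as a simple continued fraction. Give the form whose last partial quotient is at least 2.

939 = 17·55 + 4
55 = 13·4 + 3
4 = 1·3 + 1
3 = 3·1 + 0  (stop)
So 939/55 = [17; 13, 1, 3].

[17; 13, 1, 3]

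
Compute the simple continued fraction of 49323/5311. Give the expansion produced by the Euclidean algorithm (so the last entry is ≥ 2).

[9; 3, 2, 16, 15, 3]

49323 = 9×5311 + 1524
5311 = 3×1524 + 739
1524 = 2×739 + 46
739 = 16×46 + 3
46 = 15×3 + 1
3 = 3×1 + 0  (stop)
So 49323/5311 = [9; 3, 2, 16, 15, 3].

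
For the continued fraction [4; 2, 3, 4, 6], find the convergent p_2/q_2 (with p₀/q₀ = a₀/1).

Using pₖ = aₖpₖ₋₁ + pₖ₋₂, qₖ = aₖqₖ₋₁ + qₖ₋₂ (with p₋₁=1, p₋₂=0, q₋₁=0, q₋₂=1):
  k=0: a=4, p=4, q=1
  k=1: a=2, p=9, q=2
  k=2: a=3, p=31, q=7

31/7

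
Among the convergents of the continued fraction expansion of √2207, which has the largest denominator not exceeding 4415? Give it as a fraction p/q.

205297/4370

√2207 = [46; 1, 45, 1, 92, …] (period length 4).
Convergents:
  p_0/q_0 = 46/1
  p_1/q_1 = 47/1
  p_2/q_2 = 2161/46
  p_3/q_3 = 2208/47
  p_4/q_4 = 205297/4370
  p_5/q_5 = 207505/4417
q_4 = 4370 ≤ 4415 < 4417 = q_5, so the answer is 205297/4370.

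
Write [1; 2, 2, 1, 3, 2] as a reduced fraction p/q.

Fold from the inside: start with 2/1.
  3 + 1/2 = 7/2
  1 + 2/7 = 9/7
  2 + 7/9 = 25/9
  2 + 9/25 = 59/25
  1 + 25/59 = 84/59

84/59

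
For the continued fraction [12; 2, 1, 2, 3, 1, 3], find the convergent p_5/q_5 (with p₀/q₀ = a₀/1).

Using pₖ = aₖpₖ₋₁ + pₖ₋₂, qₖ = aₖqₖ₋₁ + qₖ₋₂ (with p₋₁=1, p₋₂=0, q₋₁=0, q₋₂=1):
  k=0: a=12, p=12, q=1
  k=1: a=2, p=25, q=2
  k=2: a=1, p=37, q=3
  k=3: a=2, p=99, q=8
  k=4: a=3, p=334, q=27
  k=5: a=1, p=433, q=35

433/35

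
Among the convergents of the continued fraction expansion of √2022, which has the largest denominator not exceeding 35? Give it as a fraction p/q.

√2022 = [44; 1, 28, 1, 88, …] (period length 4).
Convergents:
  p_0/q_0 = 44/1
  p_1/q_1 = 45/1
  p_2/q_2 = 1304/29
  p_3/q_3 = 1349/30
  p_4/q_4 = 120016/2669
q_3 = 30 ≤ 35 < 2669 = q_4, so the answer is 1349/30.

1349/30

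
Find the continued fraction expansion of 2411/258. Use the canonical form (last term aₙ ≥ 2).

[9; 2, 1, 8, 1, 8]

2411 = 9×258 + 89
258 = 2×89 + 80
89 = 1×80 + 9
80 = 8×9 + 8
9 = 1×8 + 1
8 = 8×1 + 0  (stop)
So 2411/258 = [9; 2, 1, 8, 1, 8].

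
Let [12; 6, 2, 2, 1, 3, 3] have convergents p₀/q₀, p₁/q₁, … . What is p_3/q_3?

389/32

Using pₖ = aₖpₖ₋₁ + pₖ₋₂, qₖ = aₖqₖ₋₁ + qₖ₋₂ (with p₋₁=1, p₋₂=0, q₋₁=0, q₋₂=1):
  k=0: a=12, p=12, q=1
  k=1: a=6, p=73, q=6
  k=2: a=2, p=158, q=13
  k=3: a=2, p=389, q=32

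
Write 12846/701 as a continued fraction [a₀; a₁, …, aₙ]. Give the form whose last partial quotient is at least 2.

[18; 3, 13, 2, 2, 3]

12846 = 18×701 + 228
701 = 3×228 + 17
228 = 13×17 + 7
17 = 2×7 + 3
7 = 2×3 + 1
3 = 3×1 + 0  (stop)
So 12846/701 = [18; 3, 13, 2, 2, 3].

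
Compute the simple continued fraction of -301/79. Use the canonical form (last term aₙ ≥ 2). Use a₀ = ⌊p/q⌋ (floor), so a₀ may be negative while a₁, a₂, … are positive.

[-4; 5, 3, 1, 3]

-301 = -4·79 + 15
79 = 5·15 + 4
15 = 3·4 + 3
4 = 1·3 + 1
3 = 3·1 + 0  (stop)
So -301/79 = [-4; 5, 3, 1, 3].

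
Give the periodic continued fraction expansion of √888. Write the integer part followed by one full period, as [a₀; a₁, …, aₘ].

[29; 1, 3, 1, 58]

a₀ = ⌊√888⌋ = 29.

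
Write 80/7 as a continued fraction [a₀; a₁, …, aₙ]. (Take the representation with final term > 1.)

[11; 2, 3]

80 = 11×7 + 3
7 = 2×3 + 1
3 = 3×1 + 0  (stop)
So 80/7 = [11; 2, 3].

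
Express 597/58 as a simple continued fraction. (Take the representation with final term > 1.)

[10; 3, 2, 2, 3]

597 = 10·58 + 17
58 = 3·17 + 7
17 = 2·7 + 3
7 = 2·3 + 1
3 = 3·1 + 0  (stop)
So 597/58 = [10; 3, 2, 2, 3].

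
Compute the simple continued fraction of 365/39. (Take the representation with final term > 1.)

[9; 2, 1, 3, 1, 2]

365 = 9*39 + 14
39 = 2*14 + 11
14 = 1*11 + 3
11 = 3*3 + 2
3 = 1*2 + 1
2 = 2*1 + 0  (stop)
So 365/39 = [9; 2, 1, 3, 1, 2].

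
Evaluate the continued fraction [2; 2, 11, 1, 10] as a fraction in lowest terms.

Fold from the inside: start with 10/1.
  1 + 1/10 = 11/10
  11 + 10/11 = 131/11
  2 + 11/131 = 273/131
  2 + 131/273 = 677/273

677/273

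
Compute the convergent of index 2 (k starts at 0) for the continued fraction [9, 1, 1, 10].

19/2

Using pₖ = aₖpₖ₋₁ + pₖ₋₂, qₖ = aₖqₖ₋₁ + qₖ₋₂ (with p₋₁=1, p₋₂=0, q₋₁=0, q₋₂=1):
  k=0: a=9, p=9, q=1
  k=1: a=1, p=10, q=1
  k=2: a=1, p=19, q=2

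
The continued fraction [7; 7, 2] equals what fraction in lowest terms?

Fold from the inside: start with 2/1.
  7 + 1/2 = 15/2
  7 + 2/15 = 107/15

107/15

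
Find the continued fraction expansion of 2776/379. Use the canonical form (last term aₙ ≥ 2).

[7; 3, 12, 3, 3]

2776 = 7·379 + 123
379 = 3·123 + 10
123 = 12·10 + 3
10 = 3·3 + 1
3 = 3·1 + 0  (stop)
So 2776/379 = [7; 3, 12, 3, 3].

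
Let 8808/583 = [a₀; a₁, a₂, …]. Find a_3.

1

8808 = 15·583 + 63   →  a_0 = 15
583 = 9·63 + 16   →  a_1 = 9
63 = 3·16 + 15   →  a_2 = 3
16 = 1·15 + 1   →  a_3 = 1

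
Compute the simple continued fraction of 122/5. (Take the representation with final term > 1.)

[24; 2, 2]

122 = 24·5 + 2
5 = 2·2 + 1
2 = 2·1 + 0  (stop)
So 122/5 = [24; 2, 2].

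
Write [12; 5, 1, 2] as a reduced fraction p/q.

Using pₖ = aₖpₖ₋₁ + pₖ₋₂ and qₖ = aₖqₖ₋₁ + qₖ₋₂:
  k=0: a=12, p=12, q=1
  k=1: a=5, p=61, q=5
  k=2: a=1, p=73, q=6
  k=3: a=2, p=207, q=17

207/17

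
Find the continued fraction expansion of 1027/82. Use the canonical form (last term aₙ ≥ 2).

1027 = 12·82 + 43
82 = 1·43 + 39
43 = 1·39 + 4
39 = 9·4 + 3
4 = 1·3 + 1
3 = 3·1 + 0  (stop)
So 1027/82 = [12; 1, 1, 9, 1, 3].

[12; 1, 1, 9, 1, 3]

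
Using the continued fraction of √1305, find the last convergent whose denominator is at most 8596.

√1305 = [36; 8, 72, …] (period length 2).
Convergents:
  p_0/q_0 = 36/1
  p_1/q_1 = 289/8
  p_2/q_2 = 20844/577
  p_3/q_3 = 167041/4624
  p_4/q_4 = 12047796/333505
q_3 = 4624 ≤ 8596 < 333505 = q_4, so the answer is 167041/4624.

167041/4624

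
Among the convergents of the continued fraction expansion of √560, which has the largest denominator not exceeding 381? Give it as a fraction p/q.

√560 = [23; 1, 1, 1, 46, …] (period length 4).
Convergents:
  p_0/q_0 = 23/1
  p_1/q_1 = 24/1
  p_2/q_2 = 47/2
  p_3/q_3 = 71/3
  p_4/q_4 = 3313/140
  p_5/q_5 = 3384/143
  p_6/q_6 = 6697/283
  p_7/q_7 = 10081/426
q_6 = 283 ≤ 381 < 426 = q_7, so the answer is 6697/283.

6697/283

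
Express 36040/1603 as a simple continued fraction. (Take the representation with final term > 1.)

36040 = 22*1603 + 774
1603 = 2*774 + 55
774 = 14*55 + 4
55 = 13*4 + 3
4 = 1*3 + 1
3 = 3*1 + 0  (stop)
So 36040/1603 = [22; 2, 14, 13, 1, 3].

[22; 2, 14, 13, 1, 3]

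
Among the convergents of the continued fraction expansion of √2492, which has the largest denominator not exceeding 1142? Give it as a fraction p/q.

30551/612

√2492 = [49; 1, 11, 2, 24, 2, 11, 1, 98, …] (period length 8).
Convergents:
  p_0/q_0 = 49/1
  p_1/q_1 = 50/1
  p_2/q_2 = 599/12
  p_3/q_3 = 1248/25
  p_4/q_4 = 30551/612
  p_5/q_5 = 62350/1249
q_4 = 612 ≤ 1142 < 1249 = q_5, so the answer is 30551/612.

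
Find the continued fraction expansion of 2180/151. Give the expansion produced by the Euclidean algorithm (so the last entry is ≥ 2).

2180 = 14·151 + 66
151 = 2·66 + 19
66 = 3·19 + 9
19 = 2·9 + 1
9 = 9·1 + 0  (stop)
So 2180/151 = [14; 2, 3, 2, 9].

[14; 2, 3, 2, 9]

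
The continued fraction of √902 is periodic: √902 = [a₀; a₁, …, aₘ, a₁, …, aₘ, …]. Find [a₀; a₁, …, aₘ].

a₀ = ⌊√902⌋ = 30.
With m₀=0, d₀=1 and mₖ₊₁ = dₖaₖ − mₖ, dₖ₊₁ = (n − mₖ₊₁²)/dₖ, aₖ₊₁ = ⌊(a₀+mₖ₊₁)/dₖ₊₁⌋:
  k=1: m=30, d=2, a=30
  k=2: m=30, d=1, a=60
d=1 and a=2a₀=60 at k=2, so the next step gives (m, d) = (30, 2) again — its k=1 value — and the period has length 2.

[30; 30, 60]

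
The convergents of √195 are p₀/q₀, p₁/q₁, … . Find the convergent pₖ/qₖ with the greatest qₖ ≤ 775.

√195 = [13; 1, 26, …] (period length 2).
Convergents:
  p_0/q_0 = 13/1
  p_1/q_1 = 14/1
  p_2/q_2 = 377/27
  p_3/q_3 = 391/28
  p_4/q_4 = 10543/755
  p_5/q_5 = 10934/783
q_4 = 755 ≤ 775 < 783 = q_5, so the answer is 10543/755.

10543/755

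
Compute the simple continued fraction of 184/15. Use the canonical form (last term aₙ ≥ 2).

184 = 12·15 + 4
15 = 3·4 + 3
4 = 1·3 + 1
3 = 3·1 + 0  (stop)
So 184/15 = [12; 3, 1, 3].

[12; 3, 1, 3]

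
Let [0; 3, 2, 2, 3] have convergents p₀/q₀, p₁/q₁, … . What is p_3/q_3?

Using pₖ = aₖpₖ₋₁ + pₖ₋₂, qₖ = aₖqₖ₋₁ + qₖ₋₂ (with p₋₁=1, p₋₂=0, q₋₁=0, q₋₂=1):
  k=0: a=0, p=0, q=1
  k=1: a=3, p=1, q=3
  k=2: a=2, p=2, q=7
  k=3: a=2, p=5, q=17

5/17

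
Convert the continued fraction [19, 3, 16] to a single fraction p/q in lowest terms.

947/49

Fold from the inside: start with 16/1.
  3 + 1/16 = 49/16
  19 + 16/49 = 947/49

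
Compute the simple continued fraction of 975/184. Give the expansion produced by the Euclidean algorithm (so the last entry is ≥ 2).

975 = 5*184 + 55
184 = 3*55 + 19
55 = 2*19 + 17
19 = 1*17 + 2
17 = 8*2 + 1
2 = 2*1 + 0  (stop)
So 975/184 = [5; 3, 2, 1, 8, 2].

[5; 3, 2, 1, 8, 2]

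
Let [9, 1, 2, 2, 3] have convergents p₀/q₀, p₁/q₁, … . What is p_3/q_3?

68/7

Using pₖ = aₖpₖ₋₁ + pₖ₋₂, qₖ = aₖqₖ₋₁ + qₖ₋₂ (with p₋₁=1, p₋₂=0, q₋₁=0, q₋₂=1):
  k=0: a=9, p=9, q=1
  k=1: a=1, p=10, q=1
  k=2: a=2, p=29, q=3
  k=3: a=2, p=68, q=7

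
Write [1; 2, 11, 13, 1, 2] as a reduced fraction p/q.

1403/949

Fold from the inside: start with 2/1.
  1 + 1/2 = 3/2
  13 + 2/3 = 41/3
  11 + 3/41 = 454/41
  2 + 41/454 = 949/454
  1 + 454/949 = 1403/949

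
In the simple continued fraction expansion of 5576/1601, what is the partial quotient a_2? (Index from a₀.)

5576 = 3·1601 + 773   →  a_0 = 3
1601 = 2·773 + 55   →  a_1 = 2
773 = 14·55 + 3   →  a_2 = 14

14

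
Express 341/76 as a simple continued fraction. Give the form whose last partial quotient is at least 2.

341 = 4×76 + 37
76 = 2×37 + 2
37 = 18×2 + 1
2 = 2×1 + 0  (stop)
So 341/76 = [4; 2, 18, 2].

[4; 2, 18, 2]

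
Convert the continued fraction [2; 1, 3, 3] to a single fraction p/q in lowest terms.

Fold from the inside: start with 3/1.
  3 + 1/3 = 10/3
  1 + 3/10 = 13/10
  2 + 10/13 = 36/13

36/13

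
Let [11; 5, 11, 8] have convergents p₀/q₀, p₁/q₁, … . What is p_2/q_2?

627/56

Using pₖ = aₖpₖ₋₁ + pₖ₋₂, qₖ = aₖqₖ₋₁ + qₖ₋₂ (with p₋₁=1, p₋₂=0, q₋₁=0, q₋₂=1):
  k=0: a=11, p=11, q=1
  k=1: a=5, p=56, q=5
  k=2: a=11, p=627, q=56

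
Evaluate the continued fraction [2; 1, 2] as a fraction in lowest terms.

Using pₖ = aₖpₖ₋₁ + pₖ₋₂ and qₖ = aₖqₖ₋₁ + qₖ₋₂:
  k=0: a=2, p=2, q=1
  k=1: a=1, p=3, q=1
  k=2: a=2, p=8, q=3

8/3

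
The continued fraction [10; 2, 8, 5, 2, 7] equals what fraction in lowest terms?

Fold from the inside: start with 7/1.
  2 + 1/7 = 15/7
  5 + 7/15 = 82/15
  8 + 15/82 = 671/82
  2 + 82/671 = 1424/671
  10 + 671/1424 = 14911/1424

14911/1424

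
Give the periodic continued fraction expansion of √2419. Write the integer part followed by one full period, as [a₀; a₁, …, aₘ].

a₀ = ⌊√2419⌋ = 49.
With m₀=0, d₀=1 and mₖ₊₁ = dₖaₖ − mₖ, dₖ₊₁ = (n − mₖ₊₁²)/dₖ, aₖ₊₁ = ⌊(a₀+mₖ₊₁)/dₖ₊₁⌋:
  k=1: m=49, d=18, a=5
  k=2: m=41, d=41, a=2
  k=3: m=41, d=18, a=5
  k=4: m=49, d=1, a=98
d=1 and a=2a₀=98 at k=4, so the next step gives (m, d) = (49, 18) again — its k=1 value — and the period has length 4.

[49; 5, 2, 5, 98]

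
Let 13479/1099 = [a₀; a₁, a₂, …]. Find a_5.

10

13479 = 12·1099 + 291   →  a_0 = 12
1099 = 3·291 + 226   →  a_1 = 3
291 = 1·226 + 65   →  a_2 = 1
226 = 3·65 + 31   →  a_3 = 3
65 = 2·31 + 3   →  a_4 = 2
31 = 10·3 + 1   →  a_5 = 10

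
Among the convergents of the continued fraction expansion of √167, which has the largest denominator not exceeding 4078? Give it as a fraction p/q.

√167 = [12; 1, 11, 1, 24, …] (period length 4).
Convergents:
  p_0/q_0 = 12/1
  p_1/q_1 = 13/1
  p_2/q_2 = 155/12
  p_3/q_3 = 168/13
  p_4/q_4 = 4187/324
  p_5/q_5 = 4355/337
  p_6/q_6 = 52092/4031
  p_7/q_7 = 56447/4368
q_6 = 4031 ≤ 4078 < 4368 = q_7, so the answer is 52092/4031.

52092/4031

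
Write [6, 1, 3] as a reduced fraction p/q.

27/4

Using pₖ = aₖpₖ₋₁ + pₖ₋₂ and qₖ = aₖqₖ₋₁ + qₖ₋₂:
  k=0: a=6, p=6, q=1
  k=1: a=1, p=7, q=1
  k=2: a=3, p=27, q=4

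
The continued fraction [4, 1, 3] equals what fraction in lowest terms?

Fold from the inside: start with 3/1.
  1 + 1/3 = 4/3
  4 + 3/4 = 19/4

19/4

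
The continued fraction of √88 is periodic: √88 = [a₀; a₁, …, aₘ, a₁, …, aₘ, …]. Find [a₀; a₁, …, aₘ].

a₀ = ⌊√88⌋ = 9.

[9; 2, 1, 1, 1, 2, 18]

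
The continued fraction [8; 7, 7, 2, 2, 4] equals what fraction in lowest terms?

Using pₖ = aₖpₖ₋₁ + pₖ₋₂ and qₖ = aₖqₖ₋₁ + qₖ₋₂:
  k=0: a=8, p=8, q=1
  k=1: a=7, p=57, q=7
  k=2: a=7, p=407, q=50
  k=3: a=2, p=871, q=107
  k=4: a=2, p=2149, q=264
  k=5: a=4, p=9467, q=1163

9467/1163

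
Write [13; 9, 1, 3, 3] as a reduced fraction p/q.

Using pₖ = aₖpₖ₋₁ + pₖ₋₂ and qₖ = aₖqₖ₋₁ + qₖ₋₂:
  k=0: a=13, p=13, q=1
  k=1: a=9, p=118, q=9
  k=2: a=1, p=131, q=10
  k=3: a=3, p=511, q=39
  k=4: a=3, p=1664, q=127

1664/127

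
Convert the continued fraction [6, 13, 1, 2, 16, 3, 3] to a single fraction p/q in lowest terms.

41437/6823

Fold from the inside: start with 3/1.
  3 + 1/3 = 10/3
  16 + 3/10 = 163/10
  2 + 10/163 = 336/163
  1 + 163/336 = 499/336
  13 + 336/499 = 6823/499
  6 + 499/6823 = 41437/6823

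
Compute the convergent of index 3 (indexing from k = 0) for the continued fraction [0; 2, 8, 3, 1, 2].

Using pₖ = aₖpₖ₋₁ + pₖ₋₂, qₖ = aₖqₖ₋₁ + qₖ₋₂ (with p₋₁=1, p₋₂=0, q₋₁=0, q₋₂=1):
  k=0: a=0, p=0, q=1
  k=1: a=2, p=1, q=2
  k=2: a=8, p=8, q=17
  k=3: a=3, p=25, q=53

25/53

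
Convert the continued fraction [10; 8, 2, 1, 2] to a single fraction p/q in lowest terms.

678/67

Using pₖ = aₖpₖ₋₁ + pₖ₋₂ and qₖ = aₖqₖ₋₁ + qₖ₋₂:
  k=0: a=10, p=10, q=1
  k=1: a=8, p=81, q=8
  k=2: a=2, p=172, q=17
  k=3: a=1, p=253, q=25
  k=4: a=2, p=678, q=67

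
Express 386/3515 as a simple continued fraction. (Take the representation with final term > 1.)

[0; 9, 9, 2, 2, 2, 3]

386 = 0×3515 + 386
3515 = 9×386 + 41
386 = 9×41 + 17
41 = 2×17 + 7
17 = 2×7 + 3
7 = 2×3 + 1
3 = 3×1 + 0  (stop)
So 386/3515 = [0; 9, 9, 2, 2, 2, 3].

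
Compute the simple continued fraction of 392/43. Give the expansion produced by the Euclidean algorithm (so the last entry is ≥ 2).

[9; 8, 1, 1, 2]

392 = 9×43 + 5
43 = 8×5 + 3
5 = 1×3 + 2
3 = 1×2 + 1
2 = 2×1 + 0  (stop)
So 392/43 = [9; 8, 1, 1, 2].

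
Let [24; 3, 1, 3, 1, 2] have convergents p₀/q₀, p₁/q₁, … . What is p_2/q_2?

Using pₖ = aₖpₖ₋₁ + pₖ₋₂, qₖ = aₖqₖ₋₁ + qₖ₋₂ (with p₋₁=1, p₋₂=0, q₋₁=0, q₋₂=1):
  k=0: a=24, p=24, q=1
  k=1: a=3, p=73, q=3
  k=2: a=1, p=97, q=4

97/4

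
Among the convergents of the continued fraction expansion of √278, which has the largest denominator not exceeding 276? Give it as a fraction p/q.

√278 = [16; 1, 2, 16, 2, 1, 32, …] (period length 6).
Convergents:
  p_0/q_0 = 16/1
  p_1/q_1 = 17/1
  p_2/q_2 = 50/3
  p_3/q_3 = 817/49
  p_4/q_4 = 1684/101
  p_5/q_5 = 2501/150
  p_6/q_6 = 81716/4901
q_5 = 150 ≤ 276 < 4901 = q_6, so the answer is 2501/150.

2501/150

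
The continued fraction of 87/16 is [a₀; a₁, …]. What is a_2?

87 = 5·16 + 7   →  a_0 = 5
16 = 2·7 + 2   →  a_1 = 2
7 = 3·2 + 1   →  a_2 = 3

3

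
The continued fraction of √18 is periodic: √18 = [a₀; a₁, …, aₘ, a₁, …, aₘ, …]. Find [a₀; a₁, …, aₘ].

a₀ = ⌊√18⌋ = 4.
With m₀=0, d₀=1 and mₖ₊₁ = dₖaₖ − mₖ, dₖ₊₁ = (n − mₖ₊₁²)/dₖ, aₖ₊₁ = ⌊(a₀+mₖ₊₁)/dₖ₊₁⌋:
  k=1: m=4, d=2, a=4
  k=2: m=4, d=1, a=8
d=1 and a=2a₀=8 at k=2, so the next step gives (m, d) = (4, 2) again — its k=1 value — and the period has length 2.

[4; 4, 8]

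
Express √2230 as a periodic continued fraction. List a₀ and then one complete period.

[47; 4, 2, 18, 2, 4, 94]

a₀ = ⌊√2230⌋ = 47.
With m₀=0, d₀=1 and mₖ₊₁ = dₖaₖ − mₖ, dₖ₊₁ = (n − mₖ₊₁²)/dₖ, aₖ₊₁ = ⌊(a₀+mₖ₊₁)/dₖ₊₁⌋:
  k=1: m=47, d=21, a=4
  k=2: m=37, d=41, a=2
  k=3: m=45, d=5, a=18
  k=4: m=45, d=41, a=2
  k=5: m=37, d=21, a=4
  k=6: m=47, d=1, a=94
d=1 and a=2a₀=94 at k=6, so the next step gives (m, d) = (47, 21) again — its k=1 value — and the period has length 6.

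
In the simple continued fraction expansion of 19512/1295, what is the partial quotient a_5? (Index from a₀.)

19512 = 15·1295 + 87   →  a_0 = 15
1295 = 14·87 + 77   →  a_1 = 14
87 = 1·77 + 10   →  a_2 = 1
77 = 7·10 + 7   →  a_3 = 7
10 = 1·7 + 3   →  a_4 = 1
7 = 2·3 + 1   →  a_5 = 2

2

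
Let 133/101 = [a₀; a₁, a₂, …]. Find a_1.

133 = 1·101 + 32   →  a_0 = 1
101 = 3·32 + 5   →  a_1 = 3

3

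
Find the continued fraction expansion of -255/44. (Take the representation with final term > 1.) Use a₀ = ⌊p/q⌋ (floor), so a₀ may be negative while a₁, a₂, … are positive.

-255 = -6*44 + 9
44 = 4*9 + 8
9 = 1*8 + 1
8 = 8*1 + 0  (stop)
So -255/44 = [-6; 4, 1, 8].

[-6; 4, 1, 8]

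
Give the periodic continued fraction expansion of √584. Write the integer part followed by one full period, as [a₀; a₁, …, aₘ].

[24; 6, 48]

a₀ = ⌊√584⌋ = 24.
With m₀=0, d₀=1 and mₖ₊₁ = dₖaₖ − mₖ, dₖ₊₁ = (n − mₖ₊₁²)/dₖ, aₖ₊₁ = ⌊(a₀+mₖ₊₁)/dₖ₊₁⌋:
  k=1: m=24, d=8, a=6
  k=2: m=24, d=1, a=48
d=1 and a=2a₀=48 at k=2, so the next step gives (m, d) = (24, 8) again — its k=1 value — and the period has length 2.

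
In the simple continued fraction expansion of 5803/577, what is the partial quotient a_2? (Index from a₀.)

5803 = 10·577 + 33   →  a_0 = 10
577 = 17·33 + 16   →  a_1 = 17
33 = 2·16 + 1   →  a_2 = 2

2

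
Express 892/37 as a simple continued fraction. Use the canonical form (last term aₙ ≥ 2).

[24; 9, 4]

892 = 24·37 + 4
37 = 9·4 + 1
4 = 4·1 + 0  (stop)
So 892/37 = [24; 9, 4].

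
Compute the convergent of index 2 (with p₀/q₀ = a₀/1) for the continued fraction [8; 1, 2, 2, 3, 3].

Using pₖ = aₖpₖ₋₁ + pₖ₋₂, qₖ = aₖqₖ₋₁ + qₖ₋₂ (with p₋₁=1, p₋₂=0, q₋₁=0, q₋₂=1):
  k=0: a=8, p=8, q=1
  k=1: a=1, p=9, q=1
  k=2: a=2, p=26, q=3

26/3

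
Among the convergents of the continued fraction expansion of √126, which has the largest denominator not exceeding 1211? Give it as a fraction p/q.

√126 = [11; 4, 2, 4, 22, …] (period length 4).
Convergents:
  p_0/q_0 = 11/1
  p_1/q_1 = 45/4
  p_2/q_2 = 101/9
  p_3/q_3 = 449/40
  p_4/q_4 = 9979/889
  p_5/q_5 = 40365/3596
q_4 = 889 ≤ 1211 < 3596 = q_5, so the answer is 9979/889.

9979/889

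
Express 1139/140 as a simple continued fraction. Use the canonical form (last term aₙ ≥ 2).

1139 = 8·140 + 19
140 = 7·19 + 7
19 = 2·7 + 5
7 = 1·5 + 2
5 = 2·2 + 1
2 = 2·1 + 0  (stop)
So 1139/140 = [8; 7, 2, 1, 2, 2].

[8; 7, 2, 1, 2, 2]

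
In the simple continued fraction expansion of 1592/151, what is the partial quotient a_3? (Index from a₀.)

1592 = 10·151 + 82   →  a_0 = 10
151 = 1·82 + 69   →  a_1 = 1
82 = 1·69 + 13   →  a_2 = 1
69 = 5·13 + 4   →  a_3 = 5

5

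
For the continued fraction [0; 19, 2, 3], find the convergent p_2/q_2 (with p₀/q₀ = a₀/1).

2/39

Using pₖ = aₖpₖ₋₁ + pₖ₋₂, qₖ = aₖqₖ₋₁ + qₖ₋₂ (with p₋₁=1, p₋₂=0, q₋₁=0, q₋₂=1):
  k=0: a=0, p=0, q=1
  k=1: a=19, p=1, q=19
  k=2: a=2, p=2, q=39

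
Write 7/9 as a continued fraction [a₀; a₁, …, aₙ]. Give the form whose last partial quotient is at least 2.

[0; 1, 3, 2]

7 = 0×9 + 7
9 = 1×7 + 2
7 = 3×2 + 1
2 = 2×1 + 0  (stop)
So 7/9 = [0; 1, 3, 2].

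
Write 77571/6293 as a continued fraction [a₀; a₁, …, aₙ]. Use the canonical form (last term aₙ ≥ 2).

[12; 3, 16, 18, 3, 2]

77571 = 12·6293 + 2055
6293 = 3·2055 + 128
2055 = 16·128 + 7
128 = 18·7 + 2
7 = 3·2 + 1
2 = 2·1 + 0  (stop)
So 77571/6293 = [12; 3, 16, 18, 3, 2].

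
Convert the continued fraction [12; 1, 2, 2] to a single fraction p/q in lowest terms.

89/7

Fold from the inside: start with 2/1.
  2 + 1/2 = 5/2
  1 + 2/5 = 7/5
  12 + 5/7 = 89/7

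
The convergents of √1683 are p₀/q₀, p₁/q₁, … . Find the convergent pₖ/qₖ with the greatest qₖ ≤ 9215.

√1683 = [41; 41, 82, …] (period length 2).
Convergents:
  p_0/q_0 = 41/1
  p_1/q_1 = 1682/41
  p_2/q_2 = 137965/3363
  p_3/q_3 = 5658247/137924
q_2 = 3363 ≤ 9215 < 137924 = q_3, so the answer is 137965/3363.

137965/3363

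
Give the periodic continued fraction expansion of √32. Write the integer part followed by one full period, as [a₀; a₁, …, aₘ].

a₀ = ⌊√32⌋ = 5.
With m₀=0, d₀=1 and mₖ₊₁ = dₖaₖ − mₖ, dₖ₊₁ = (n − mₖ₊₁²)/dₖ, aₖ₊₁ = ⌊(a₀+mₖ₊₁)/dₖ₊₁⌋:
  k=1: m=5, d=7, a=1
  k=2: m=2, d=4, a=1
  k=3: m=2, d=7, a=1
  k=4: m=5, d=1, a=10
d=1 and a=2a₀=10 at k=4, so the next step gives (m, d) = (5, 7) again — its k=1 value — and the period has length 4.

[5; 1, 1, 1, 10]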